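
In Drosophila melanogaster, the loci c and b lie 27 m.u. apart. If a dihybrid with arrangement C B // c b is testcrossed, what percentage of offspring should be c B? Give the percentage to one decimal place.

A map distance of 27 m.u. corresponds to a recombination frequency of 0.270.
The F1 is C B / c b, so c B is a recombinant gamete class with expected frequency r/2 = 0.270/2 = 0.1350.
That is 0.1350 = 13.5% of the progeny.

13.5%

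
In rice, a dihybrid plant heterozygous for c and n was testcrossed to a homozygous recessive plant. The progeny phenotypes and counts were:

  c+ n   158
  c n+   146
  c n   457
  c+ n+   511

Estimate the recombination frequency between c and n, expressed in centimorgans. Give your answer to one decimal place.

The two most frequent classes, c+ n+ (511) and c n (457), are the parental types, so the F1 was c+ n+ / c n.
The recombinant classes are c+ n and c n+: 158 + 146 = 304.
Recombination frequency = 304/1272 = 0.2390 ≈ 23.9%, i.e. 23.9 centimorgans.

23.9 centimorgans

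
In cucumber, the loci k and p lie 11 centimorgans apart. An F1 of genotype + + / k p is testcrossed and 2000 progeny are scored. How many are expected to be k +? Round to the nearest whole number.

110

A map distance of 11 centimorgans corresponds to a recombination frequency of 0.110.
The F1 is + + / k p, so k + is a recombinant gamete class with expected frequency r/2 = 0.110/2 = 0.0550.
Expected number = 0.0550 × 2000 = 110.00 ≈ 110.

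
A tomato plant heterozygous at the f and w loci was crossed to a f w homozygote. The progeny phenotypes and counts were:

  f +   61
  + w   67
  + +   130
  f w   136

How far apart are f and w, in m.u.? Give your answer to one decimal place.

The two most frequent classes, + + (130) and f w (136), are the parental types, so the F1 was + + / f w.
The recombinant classes are + w and f +: 67 + 61 = 128.
Recombination frequency = 128/394 = 0.3249 ≈ 32.5%, i.e. 32.5 m.u.

32.5 m.u.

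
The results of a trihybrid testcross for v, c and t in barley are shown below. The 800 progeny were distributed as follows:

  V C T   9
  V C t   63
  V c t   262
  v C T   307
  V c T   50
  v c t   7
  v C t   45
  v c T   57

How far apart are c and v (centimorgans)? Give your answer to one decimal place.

17.0 centimorgans

The two most frequent reciprocal classes, V c t and v C T, are the parental types, so the F1 was V c t / v C T.
The two rarest classes, v c t and V C T, are the double crossovers. Comparing them with the parentals, only the v allele has switched, so v is the middle locus and the order is c – v – t.
Crossovers in the c–v interval produce the single-crossover classes V C t and v c T (63 + 57 = 120) plus the double crossovers (16).
RF(c–v) = (120 + 16) / 800 = 136/800 = 0.1700 → 17.0 centimorgans.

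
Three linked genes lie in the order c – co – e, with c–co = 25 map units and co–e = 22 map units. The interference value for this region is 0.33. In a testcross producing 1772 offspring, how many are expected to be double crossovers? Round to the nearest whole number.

65

Map distances give recombination frequencies of 0.250 and 0.220 for the two intervals.
With interference 0.33 (so coincidence = 0.67), expected double-crossover frequency = 0.250 × 0.220 × 0.67 = 0.03685.
Expected number = 0.03685 × 1772 = 65.30 ≈ 65.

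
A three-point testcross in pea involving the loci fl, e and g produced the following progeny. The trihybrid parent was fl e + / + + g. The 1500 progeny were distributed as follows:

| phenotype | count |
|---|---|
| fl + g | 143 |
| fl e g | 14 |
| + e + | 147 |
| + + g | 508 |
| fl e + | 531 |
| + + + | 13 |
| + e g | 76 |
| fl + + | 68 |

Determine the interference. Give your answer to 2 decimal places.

The two rarest classes, fl e g and + + +, are the double crossovers. Comparing them with the parentals, only the g allele has switched, so g is the middle locus and the order is e – g – fl.
e–g: (144 + 27)/1500 = 0.1140; g–fl: (290 + 27)/1500 = 0.2113.
Expected DCO frequency = 0.1140 × 0.2113 ≈ 0.02409; observed = 27/1500 ≈ 0.01800.
Coefficient of coincidence = 0.01800/0.02409 ≈ 0.75; interference = 1 − 0.75 = 0.25.

0.25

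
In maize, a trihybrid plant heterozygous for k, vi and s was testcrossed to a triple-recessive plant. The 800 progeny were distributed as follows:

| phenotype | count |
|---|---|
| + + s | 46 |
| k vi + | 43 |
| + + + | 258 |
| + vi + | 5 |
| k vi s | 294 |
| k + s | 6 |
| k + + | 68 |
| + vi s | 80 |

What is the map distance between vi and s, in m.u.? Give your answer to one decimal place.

The two most frequent reciprocal classes, k vi s and + + +, are the parental types, so the F1 was k vi s / + + +.
The two rarest classes, k + s and + vi +, are the double crossovers. Comparing them with the parentals, only the vi allele has switched, so vi is the middle locus and the order is s – vi – k.
Crossovers in the s–vi interval produce the single-crossover classes k vi + and + + s (43 + 46 = 89) plus the double crossovers (11).
RF(s–vi) = (89 + 11) / 800 = 100/800 = 0.1250 → 12.5 m.u.

12.5 m.u.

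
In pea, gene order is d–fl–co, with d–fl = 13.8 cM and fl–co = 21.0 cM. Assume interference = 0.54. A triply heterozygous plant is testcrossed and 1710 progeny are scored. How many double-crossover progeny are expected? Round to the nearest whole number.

Map distances give recombination frequencies of 0.138 and 0.210 for the two intervals.
With interference 0.54 (so coincidence = 0.46), expected double-crossover frequency = 0.138 × 0.210 × 0.46 = 0.01333.
Expected number = 0.01333 × 1710 = 22.80 ≈ 23.

23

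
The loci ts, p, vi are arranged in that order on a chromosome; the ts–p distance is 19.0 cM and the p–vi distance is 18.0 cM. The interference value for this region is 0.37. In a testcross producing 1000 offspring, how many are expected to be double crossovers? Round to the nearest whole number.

Map distances give recombination frequencies of 0.190 and 0.180 for the two intervals.
With interference 0.37 (so coincidence = 0.63), expected double-crossover frequency = 0.190 × 0.180 × 0.63 = 0.02155.
Expected number = 0.02155 × 1000 = 21.55 ≈ 22.

22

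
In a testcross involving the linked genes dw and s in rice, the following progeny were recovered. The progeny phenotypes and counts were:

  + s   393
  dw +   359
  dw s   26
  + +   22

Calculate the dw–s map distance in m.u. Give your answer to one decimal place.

The two most frequent classes, + s (393) and dw + (359), are the parental types, so the F1 was + s / dw +.
The recombinant classes are + + and dw s: 22 + 26 = 48.
Recombination frequency = 48/800 = 0.0600 ≈ 6.0%, i.e. 6.0 m.u.

6.0 m.u.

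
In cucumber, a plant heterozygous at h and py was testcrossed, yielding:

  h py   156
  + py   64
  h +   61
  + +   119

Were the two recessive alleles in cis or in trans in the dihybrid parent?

cis

The two most frequent classes are + + (119) and h py (156); these are the parental (non-recombinant) types.
So the F1 carried + + on one chromosome and h py on the other — the recessive alleles are on the same chromosome (cis / coupling).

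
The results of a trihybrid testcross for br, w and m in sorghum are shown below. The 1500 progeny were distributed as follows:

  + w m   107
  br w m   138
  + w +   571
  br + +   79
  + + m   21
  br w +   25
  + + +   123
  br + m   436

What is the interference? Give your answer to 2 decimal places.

The two most frequent reciprocal classes, br + m and + w +, are the parental types, so the F1 was br + m / + w +.
The two rarest classes, + + m and br w +, are the double crossovers. Comparing them with the parentals, only the br allele has switched, so br is the middle locus and the order is m – br – w.
m–br: (186 + 46)/1500 = 0.1547; br–w: (261 + 46)/1500 = 0.2047.
Expected DCO frequency = 0.1547 × 0.2047 ≈ 0.03167; observed = 46/1500 ≈ 0.03067.
Coefficient of coincidence = 0.03067/0.03167 ≈ 0.97; interference = 1 − 0.97 = 0.03.

0.03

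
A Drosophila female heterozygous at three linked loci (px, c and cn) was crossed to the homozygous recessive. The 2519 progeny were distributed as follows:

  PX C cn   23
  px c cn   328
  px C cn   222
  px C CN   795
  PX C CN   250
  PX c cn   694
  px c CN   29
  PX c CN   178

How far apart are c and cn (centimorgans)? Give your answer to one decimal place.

The two most frequent reciprocal classes, px C CN and PX c cn, are the parental types, so the F1 was px C CN / PX c cn.
The two rarest classes, px c CN and PX C cn, are the double crossovers. Comparing them with the parentals, only the c allele has switched, so c is the middle locus and the order is px – c – cn.
Crossovers in the c–cn interval produce the single-crossover classes px C cn and PX c CN (222 + 178 = 400) plus the double crossovers (52).
RF(c–cn) = (400 + 52) / 2519 = 452/2519 = 0.1794 → 17.9 centimorgans.

17.9 centimorgans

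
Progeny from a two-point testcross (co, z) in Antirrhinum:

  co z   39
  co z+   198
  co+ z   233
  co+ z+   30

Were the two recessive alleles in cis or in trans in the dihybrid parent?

trans

The two most frequent classes are co+ z (233) and co z+ (198); these are the parental (non-recombinant) types.
So the F1 carried co+ z on one chromosome and co z+ on the other — the recessive alleles are on opposite chromosomes (trans / repulsion).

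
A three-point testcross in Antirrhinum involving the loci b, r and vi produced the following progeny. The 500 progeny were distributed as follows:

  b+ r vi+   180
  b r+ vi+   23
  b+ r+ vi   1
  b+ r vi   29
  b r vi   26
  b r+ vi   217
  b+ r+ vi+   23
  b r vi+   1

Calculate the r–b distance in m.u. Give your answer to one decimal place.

10.2 m.u.

The two most frequent reciprocal classes, b r+ vi and b+ r vi+, are the parental types, so the F1 was b r+ vi / b+ r vi+.
The two rarest classes, b+ r+ vi and b r vi+, are the double crossovers. Comparing them with the parentals, only the b allele has switched, so b is the middle locus and the order is vi – b – r.
Crossovers in the b–r interval produce the single-crossover classes b r vi and b+ r+ vi+ (26 + 23 = 49) plus the double crossovers (2).
RF(b–r) = (49 + 2) / 500 = 51/500 = 0.1020 → 10.2 m.u.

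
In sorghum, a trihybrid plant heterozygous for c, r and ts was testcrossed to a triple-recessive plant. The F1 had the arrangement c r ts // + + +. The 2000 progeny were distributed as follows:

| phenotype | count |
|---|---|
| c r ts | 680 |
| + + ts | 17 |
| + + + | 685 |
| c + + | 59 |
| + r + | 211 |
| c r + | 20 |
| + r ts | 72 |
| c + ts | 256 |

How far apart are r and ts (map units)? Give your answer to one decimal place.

25.2 map units

The two rarest classes, c r + and + + ts, are the double crossovers. Comparing them with the parentals, only the ts allele has switched, so ts is the middle locus and the order is r – ts – c.
Crossovers in the r–ts interval produce the single-crossover classes c + ts and + r + (256 + 211 = 467) plus the double crossovers (37).
RF(r–ts) = (467 + 37) / 2000 = 504/2000 = 0.2520 → 25.2 map units.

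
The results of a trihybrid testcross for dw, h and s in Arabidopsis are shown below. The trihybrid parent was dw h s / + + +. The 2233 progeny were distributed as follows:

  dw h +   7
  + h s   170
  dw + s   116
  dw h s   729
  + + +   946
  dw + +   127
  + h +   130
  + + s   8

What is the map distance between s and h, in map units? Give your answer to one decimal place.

11.7 map units

The two rarest classes, dw h + and + + s, are the double crossovers. Comparing them with the parentals, only the s allele has switched, so s is the middle locus and the order is h – s – dw.
Crossovers in the h–s interval produce the single-crossover classes dw + s and + h + (116 + 130 = 246) plus the double crossovers (15).
RF(h–s) = (246 + 15) / 2233 = 261/2233 = 0.1169 → 11.7 map units.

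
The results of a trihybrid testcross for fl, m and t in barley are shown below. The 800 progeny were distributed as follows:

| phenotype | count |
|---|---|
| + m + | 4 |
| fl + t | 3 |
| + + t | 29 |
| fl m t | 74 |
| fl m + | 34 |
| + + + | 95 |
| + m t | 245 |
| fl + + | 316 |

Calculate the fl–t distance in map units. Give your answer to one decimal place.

The two most frequent reciprocal classes, fl + + and + m t, are the parental types, so the F1 was fl + + / + m t.
The two rarest classes, fl + t and + m +, are the double crossovers. Comparing them with the parentals, only the t allele has switched, so t is the middle locus and the order is fl – t – m.
Crossovers in the fl–t interval produce the single-crossover classes + + + and fl m t (95 + 74 = 169) plus the double crossovers (7).
RF(fl–t) = (169 + 7) / 800 = 176/800 = 0.2200 → 22.0 map units.

22.0 map units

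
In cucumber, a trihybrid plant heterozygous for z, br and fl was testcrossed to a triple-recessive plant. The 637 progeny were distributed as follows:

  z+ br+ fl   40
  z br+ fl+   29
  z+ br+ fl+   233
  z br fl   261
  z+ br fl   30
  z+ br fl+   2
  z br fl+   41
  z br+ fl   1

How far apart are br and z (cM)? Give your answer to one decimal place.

9.7 cM

The two most frequent reciprocal classes, z+ br+ fl+ and z br fl, are the parental types, so the F1 was z+ br+ fl+ / z br fl.
The two rarest classes, z+ br fl+ and z br+ fl, are the double crossovers. Comparing them with the parentals, only the br allele has switched, so br is the middle locus and the order is z – br – fl.
Crossovers in the z–br interval produce the single-crossover classes z br+ fl+ and z+ br fl (29 + 30 = 59) plus the double crossovers (3).
RF(z–br) = (59 + 3) / 637 = 62/637 = 0.0973 → 9.7 cM.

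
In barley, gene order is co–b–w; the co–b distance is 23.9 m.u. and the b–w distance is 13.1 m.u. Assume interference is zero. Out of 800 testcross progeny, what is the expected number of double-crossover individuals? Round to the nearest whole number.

Map distances give recombination frequencies of 0.239 and 0.131 for the two intervals.
With no interference, expected double-crossover frequency = 0.239 × 0.131 = 0.03131.
Expected number = 0.03131 × 800 = 25.05 ≈ 25.

25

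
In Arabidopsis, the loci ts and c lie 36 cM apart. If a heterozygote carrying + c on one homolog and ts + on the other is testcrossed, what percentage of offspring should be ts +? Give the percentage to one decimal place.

32.0%

A map distance of 36 cM corresponds to a recombination frequency of 0.360.
The F1 is + c / ts +, so ts + is a parental gamete class with expected frequency (1 − r)/2 = 0.640/2 = 0.3200.
That is 0.3200 = 32.0% of the progeny.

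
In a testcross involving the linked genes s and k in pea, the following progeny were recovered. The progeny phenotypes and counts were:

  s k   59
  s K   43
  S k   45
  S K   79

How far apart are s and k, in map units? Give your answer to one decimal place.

38.9 map units

The two most frequent classes, S K (79) and s k (59), are the parental types, so the F1 was S K / s k.
The recombinant classes are S k and s K: 45 + 43 = 88.
Recombination frequency = 88/226 = 0.3894 ≈ 38.9%, i.e. 38.9 map units.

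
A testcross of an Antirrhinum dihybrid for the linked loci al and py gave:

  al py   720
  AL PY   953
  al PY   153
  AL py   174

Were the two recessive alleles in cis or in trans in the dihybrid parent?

cis

The two most frequent classes are AL PY (953) and al py (720); these are the parental (non-recombinant) types.
So the F1 carried AL PY on one chromosome and al py on the other — the recessive alleles are on the same chromosome (cis / coupling).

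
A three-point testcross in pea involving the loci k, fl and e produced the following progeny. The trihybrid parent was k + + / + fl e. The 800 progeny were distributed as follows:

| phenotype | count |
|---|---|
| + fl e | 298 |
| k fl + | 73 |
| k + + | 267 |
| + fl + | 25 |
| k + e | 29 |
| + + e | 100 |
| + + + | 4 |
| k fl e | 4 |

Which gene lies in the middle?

The two rarest classes, + + + and k fl e, are the double crossovers. Comparing them with the parentals, only the k allele has switched, so k is the middle locus and the order is fl – k – e.

k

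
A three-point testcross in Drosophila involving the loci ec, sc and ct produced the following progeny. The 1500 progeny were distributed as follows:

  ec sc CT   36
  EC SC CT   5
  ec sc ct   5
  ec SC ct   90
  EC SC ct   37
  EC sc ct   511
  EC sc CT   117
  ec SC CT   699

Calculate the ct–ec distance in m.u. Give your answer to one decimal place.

The two most frequent reciprocal classes, ec SC CT and EC sc ct, are the parental types, so the F1 was ec SC CT / EC sc ct.
The two rarest classes, EC SC CT and ec sc ct, are the double crossovers. Comparing them with the parentals, only the ec allele has switched, so ec is the middle locus and the order is sc – ec – ct.
Crossovers in the ec–ct interval produce the single-crossover classes ec SC ct and EC sc CT (90 + 117 = 207) plus the double crossovers (10).
RF(ec–ct) = (207 + 10) / 1500 = 217/1500 = 0.1447 → 14.5 m.u.

14.5 m.u.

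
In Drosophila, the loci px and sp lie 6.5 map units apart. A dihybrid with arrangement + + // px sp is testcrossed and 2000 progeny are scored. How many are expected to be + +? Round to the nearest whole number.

A map distance of 6.5 map units corresponds to a recombination frequency of 0.065.
The F1 is + + / px sp, so + + is a parental gamete class with expected frequency (1 − r)/2 = 0.935/2 = 0.4675.
Expected number = 0.4675 × 2000 = 935.00 ≈ 935.

935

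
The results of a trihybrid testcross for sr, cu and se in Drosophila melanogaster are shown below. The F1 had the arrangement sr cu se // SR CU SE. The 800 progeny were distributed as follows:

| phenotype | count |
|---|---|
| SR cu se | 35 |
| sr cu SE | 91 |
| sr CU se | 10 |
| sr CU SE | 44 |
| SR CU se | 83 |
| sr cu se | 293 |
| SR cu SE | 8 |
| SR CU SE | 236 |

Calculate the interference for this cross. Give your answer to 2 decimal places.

The two rarest classes, sr CU se and SR cu SE, are the double crossovers. Comparing them with the parentals, only the cu allele has switched, so cu is the middle locus and the order is sr – cu – se.
sr–cu: (79 + 18)/800 = 0.1212; cu–se: (174 + 18)/800 = 0.2400.
Expected DCO frequency = 0.1212 × 0.2400 ≈ 0.02909; observed = 18/800 ≈ 0.02250.
Coefficient of coincidence = 0.02250/0.02909 ≈ 0.77; interference = 1 − 0.77 = 0.23.

0.23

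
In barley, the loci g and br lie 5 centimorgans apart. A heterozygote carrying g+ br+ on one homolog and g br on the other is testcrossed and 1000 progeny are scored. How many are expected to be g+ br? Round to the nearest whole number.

25

A map distance of 5 centimorgans corresponds to a recombination frequency of 0.050.
The F1 is g+ br+ / g br, so g+ br is a recombinant gamete class with expected frequency r/2 = 0.050/2 = 0.0250.
Expected number = 0.0250 × 1000 = 25.00 ≈ 25.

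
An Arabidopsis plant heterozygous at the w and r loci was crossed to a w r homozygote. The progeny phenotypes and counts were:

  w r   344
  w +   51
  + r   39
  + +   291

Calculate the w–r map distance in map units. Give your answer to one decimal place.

12.4 map units

The two most frequent classes, + + (291) and w r (344), are the parental types, so the F1 was + + / w r.
The recombinant classes are + r and w +: 39 + 51 = 90.
Recombination frequency = 90/725 = 0.1241 ≈ 12.4%, i.e. 12.4 map units.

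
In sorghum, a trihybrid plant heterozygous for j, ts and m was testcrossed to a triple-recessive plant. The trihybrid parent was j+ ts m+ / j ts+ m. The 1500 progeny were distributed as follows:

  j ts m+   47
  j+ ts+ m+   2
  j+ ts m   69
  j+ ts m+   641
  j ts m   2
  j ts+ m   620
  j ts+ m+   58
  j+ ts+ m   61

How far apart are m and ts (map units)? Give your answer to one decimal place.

8.7 map units

The two rarest classes, j+ ts+ m+ and j ts m, are the double crossovers. Comparing them with the parentals, only the ts allele has switched, so ts is the middle locus and the order is j – ts – m.
Crossovers in the ts–m interval produce the single-crossover classes j+ ts m and j ts+ m+ (69 + 58 = 127) plus the double crossovers (4).
RF(ts–m) = (127 + 4) / 1500 = 131/1500 = 0.0873 → 8.7 map units.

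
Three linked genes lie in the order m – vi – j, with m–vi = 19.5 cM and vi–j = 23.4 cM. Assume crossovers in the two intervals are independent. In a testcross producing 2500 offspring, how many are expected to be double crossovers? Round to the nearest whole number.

114

Map distances give recombination frequencies of 0.195 and 0.234 for the two intervals.
With no interference, expected double-crossover frequency = 0.195 × 0.234 = 0.04563.
Expected number = 0.04563 × 2500 = 114.07 ≈ 114.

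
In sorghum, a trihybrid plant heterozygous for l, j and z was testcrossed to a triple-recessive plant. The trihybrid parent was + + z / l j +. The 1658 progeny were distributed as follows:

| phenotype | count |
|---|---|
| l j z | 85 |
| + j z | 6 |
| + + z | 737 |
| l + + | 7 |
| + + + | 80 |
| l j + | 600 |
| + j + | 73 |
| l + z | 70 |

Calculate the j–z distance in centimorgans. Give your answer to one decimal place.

The two rarest classes, + j z and l + +, are the double crossovers. Comparing them with the parentals, only the j allele has switched, so j is the middle locus and the order is l – j – z.
Crossovers in the j–z interval produce the single-crossover classes + + + and l j z (80 + 85 = 165) plus the double crossovers (13).
RF(j–z) = (165 + 13) / 1658 = 178/1658 = 0.1074 → 10.7 centimorgans.

10.7 centimorgans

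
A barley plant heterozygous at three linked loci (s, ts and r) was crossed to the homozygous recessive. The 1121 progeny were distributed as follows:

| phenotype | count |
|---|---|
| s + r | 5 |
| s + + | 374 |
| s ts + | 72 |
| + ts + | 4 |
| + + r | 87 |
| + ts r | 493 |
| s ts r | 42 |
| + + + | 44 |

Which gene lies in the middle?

The two most frequent reciprocal classes, s + + and + ts r, are the parental types, so the F1 was s + + / + ts r.
The two rarest classes, s + r and + ts +, are the double crossovers. Comparing them with the parentals, only the r allele has switched, so r is the middle locus and the order is ts – r – s.

r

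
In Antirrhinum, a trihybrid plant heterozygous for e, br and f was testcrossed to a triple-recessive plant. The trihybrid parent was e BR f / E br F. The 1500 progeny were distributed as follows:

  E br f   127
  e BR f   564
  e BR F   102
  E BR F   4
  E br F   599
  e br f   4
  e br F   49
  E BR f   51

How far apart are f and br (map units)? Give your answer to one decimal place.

15.8 map units

The two rarest classes, e br f and E BR F, are the double crossovers. Comparing them with the parentals, only the br allele has switched, so br is the middle locus and the order is e – br – f.
Crossovers in the br–f interval produce the single-crossover classes e BR F and E br f (102 + 127 = 229) plus the double crossovers (8).
RF(br–f) = (229 + 8) / 1500 = 237/1500 = 0.1580 → 15.8 map units.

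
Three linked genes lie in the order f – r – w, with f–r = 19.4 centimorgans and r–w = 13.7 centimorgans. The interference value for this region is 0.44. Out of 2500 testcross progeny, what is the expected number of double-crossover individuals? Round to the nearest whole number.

Map distances give recombination frequencies of 0.194 and 0.137 for the two intervals.
With interference 0.44 (so coincidence = 0.56), expected double-crossover frequency = 0.194 × 0.137 × 0.56 = 0.01488.
Expected number = 0.01488 × 2500 = 37.21 ≈ 37.

37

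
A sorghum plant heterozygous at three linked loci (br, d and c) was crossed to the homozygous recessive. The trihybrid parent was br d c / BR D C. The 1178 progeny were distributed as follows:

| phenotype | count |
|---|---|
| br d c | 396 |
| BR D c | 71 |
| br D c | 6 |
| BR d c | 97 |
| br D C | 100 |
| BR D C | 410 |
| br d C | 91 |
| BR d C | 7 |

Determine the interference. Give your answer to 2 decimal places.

The two rarest classes, br D c and BR d C, are the double crossovers. Comparing them with the parentals, only the d allele has switched, so d is the middle locus and the order is c – d – br.
c–d: (162 + 13)/1178 = 0.1486; d–br: (197 + 13)/1178 = 0.1783.
Expected DCO frequency = 0.1486 × 0.1783 ≈ 0.02650; observed = 13/1178 ≈ 0.01104.
Coefficient of coincidence = 0.01104/0.02650 ≈ 0.42; interference = 1 − 0.42 = 0.58.

0.58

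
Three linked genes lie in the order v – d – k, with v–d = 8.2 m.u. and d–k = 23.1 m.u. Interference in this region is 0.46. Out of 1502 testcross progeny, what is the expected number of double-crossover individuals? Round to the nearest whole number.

15

Map distances give recombination frequencies of 0.082 and 0.231 for the two intervals.
With interference 0.46 (so coincidence = 0.54), expected double-crossover frequency = 0.082 × 0.231 × 0.54 = 0.01023.
Expected number = 0.01023 × 1502 = 15.36 ≈ 15.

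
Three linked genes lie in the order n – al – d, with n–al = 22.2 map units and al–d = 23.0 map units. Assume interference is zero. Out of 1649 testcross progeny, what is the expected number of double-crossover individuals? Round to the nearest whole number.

Map distances give recombination frequencies of 0.222 and 0.230 for the two intervals.
With no interference, expected double-crossover frequency = 0.222 × 0.230 = 0.05106.
Expected number = 0.05106 × 1649 = 84.20 ≈ 84.

84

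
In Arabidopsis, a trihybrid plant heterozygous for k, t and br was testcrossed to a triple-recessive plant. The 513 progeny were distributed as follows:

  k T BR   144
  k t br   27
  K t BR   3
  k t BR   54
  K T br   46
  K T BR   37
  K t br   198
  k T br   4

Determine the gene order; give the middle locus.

The two most frequent reciprocal classes, K t br and k T BR, are the parental types, so the F1 was K t br / k T BR.
The two rarest classes, K t BR and k T br, are the double crossovers. Comparing them with the parentals, only the br allele has switched, so br is the middle locus and the order is k – br – t.

br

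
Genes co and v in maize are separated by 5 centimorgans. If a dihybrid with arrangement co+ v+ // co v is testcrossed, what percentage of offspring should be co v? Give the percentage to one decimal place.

47.5%

A map distance of 5 centimorgans corresponds to a recombination frequency of 0.050.
The F1 is co+ v+ / co v, so co v is a parental gamete class with expected frequency (1 − r)/2 = 0.950/2 = 0.4750.
That is 0.4750 = 47.5% of the progeny.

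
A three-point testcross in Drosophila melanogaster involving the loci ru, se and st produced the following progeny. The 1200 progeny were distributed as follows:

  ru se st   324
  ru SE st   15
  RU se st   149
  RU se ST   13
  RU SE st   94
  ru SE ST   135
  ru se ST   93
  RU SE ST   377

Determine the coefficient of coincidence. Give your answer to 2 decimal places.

The two most frequent reciprocal classes, ru se st and RU SE ST, are the parental types, so the F1 was ru se st / RU SE ST.
The two rarest classes, ru SE st and RU se ST, are the double crossovers. Comparing them with the parentals, only the se allele has switched, so se is the middle locus and the order is ru – se – st.
ru–se: (284 + 28)/1200 = 0.2600; se–st: (187 + 28)/1200 = 0.1792.
Expected DCO frequency = 0.2600 × 0.1792 ≈ 0.04659; observed = 28/1200 ≈ 0.02333.
Coefficient of coincidence = 0.02333/0.04659 ≈ 0.50.

0.50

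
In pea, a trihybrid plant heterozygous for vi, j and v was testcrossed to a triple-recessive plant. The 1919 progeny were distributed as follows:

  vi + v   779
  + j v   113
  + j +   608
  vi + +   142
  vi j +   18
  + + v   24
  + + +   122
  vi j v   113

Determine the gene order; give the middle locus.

The two most frequent reciprocal classes, + j + and vi + v, are the parental types, so the F1 was + j + / vi + v.
The two rarest classes, vi j + and + + v, are the double crossovers. Comparing them with the parentals, only the vi allele has switched, so vi is the middle locus and the order is j – vi – v.

vi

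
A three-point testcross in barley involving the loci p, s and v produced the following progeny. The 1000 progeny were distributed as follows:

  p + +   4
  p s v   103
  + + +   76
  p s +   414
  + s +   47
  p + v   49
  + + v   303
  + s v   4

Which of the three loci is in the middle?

The two most frequent reciprocal classes, + + v and p s +, are the parental types, so the F1 was + + v / p s +.
The two rarest classes, + s v and p + +, are the double crossovers. Comparing them with the parentals, only the s allele has switched, so s is the middle locus and the order is p – s – v.

s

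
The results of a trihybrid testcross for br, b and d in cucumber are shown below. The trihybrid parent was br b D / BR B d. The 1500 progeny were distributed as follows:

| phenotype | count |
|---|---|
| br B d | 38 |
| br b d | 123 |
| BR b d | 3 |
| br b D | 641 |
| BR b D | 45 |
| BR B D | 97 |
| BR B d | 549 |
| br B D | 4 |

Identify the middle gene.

b

The two rarest classes, br B D and BR b d, are the double crossovers. Comparing them with the parentals, only the b allele has switched, so b is the middle locus and the order is d – b – br.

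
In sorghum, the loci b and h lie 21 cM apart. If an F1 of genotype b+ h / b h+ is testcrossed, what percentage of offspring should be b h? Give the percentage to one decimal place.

10.5%

A map distance of 21 cM corresponds to a recombination frequency of 0.210.
The F1 is b+ h / b h+, so b h is a recombinant gamete class with expected frequency r/2 = 0.210/2 = 0.1050.
That is 0.1050 = 10.5% of the progeny.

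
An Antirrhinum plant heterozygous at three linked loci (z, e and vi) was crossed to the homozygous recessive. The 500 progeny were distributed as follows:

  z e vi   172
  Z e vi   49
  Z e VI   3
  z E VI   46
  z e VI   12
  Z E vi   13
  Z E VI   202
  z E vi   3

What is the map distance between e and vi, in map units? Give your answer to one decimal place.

6.2 map units

The two most frequent reciprocal classes, z e vi and Z E VI, are the parental types, so the F1 was z e vi / Z E VI.
The two rarest classes, z E vi and Z e VI, are the double crossovers. Comparing them with the parentals, only the e allele has switched, so e is the middle locus and the order is z – e – vi.
Crossovers in the e–vi interval produce the single-crossover classes z e VI and Z E vi (12 + 13 = 25) plus the double crossovers (6).
RF(e–vi) = (25 + 6) / 500 = 31/500 = 0.0620 → 6.2 map units.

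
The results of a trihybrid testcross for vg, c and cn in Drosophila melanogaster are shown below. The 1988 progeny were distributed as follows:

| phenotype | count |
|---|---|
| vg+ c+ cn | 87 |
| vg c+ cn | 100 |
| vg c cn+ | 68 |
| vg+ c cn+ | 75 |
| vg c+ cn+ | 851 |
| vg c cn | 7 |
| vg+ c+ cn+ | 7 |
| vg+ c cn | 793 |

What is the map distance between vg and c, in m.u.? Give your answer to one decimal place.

The two most frequent reciprocal classes, vg c+ cn+ and vg+ c cn, are the parental types, so the F1 was vg c+ cn+ / vg+ c cn.
The two rarest classes, vg+ c+ cn+ and vg c cn, are the double crossovers. Comparing them with the parentals, only the vg allele has switched, so vg is the middle locus and the order is cn – vg – c.
Crossovers in the vg–c interval produce the single-crossover classes vg c cn+ and vg+ c+ cn (68 + 87 = 155) plus the double crossovers (14).
RF(vg–c) = (155 + 14) / 1988 = 169/1988 = 0.0850 → 8.5 m.u.

8.5 m.u.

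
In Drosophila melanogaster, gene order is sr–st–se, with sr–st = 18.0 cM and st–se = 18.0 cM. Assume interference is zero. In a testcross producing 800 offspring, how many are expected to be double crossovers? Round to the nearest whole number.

Map distances give recombination frequencies of 0.180 and 0.180 for the two intervals.
With no interference, expected double-crossover frequency = 0.180 × 0.180 = 0.03240.
Expected number = 0.03240 × 800 = 25.92 ≈ 26.

26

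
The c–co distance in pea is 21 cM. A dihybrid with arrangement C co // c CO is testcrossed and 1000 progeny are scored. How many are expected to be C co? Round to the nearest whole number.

395

A map distance of 21 cM corresponds to a recombination frequency of 0.210.
The F1 is C co / c CO, so C co is a parental gamete class with expected frequency (1 − r)/2 = 0.790/2 = 0.3950.
Expected number = 0.3950 × 1000 = 395.00 ≈ 395.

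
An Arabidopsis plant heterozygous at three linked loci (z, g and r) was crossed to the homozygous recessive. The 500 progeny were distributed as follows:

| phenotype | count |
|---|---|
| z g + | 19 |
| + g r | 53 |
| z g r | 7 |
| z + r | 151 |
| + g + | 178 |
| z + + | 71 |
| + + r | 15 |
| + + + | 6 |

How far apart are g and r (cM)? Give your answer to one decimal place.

The two most frequent reciprocal classes, + g + and z + r, are the parental types, so the F1 was + g + / z + r.
The two rarest classes, + + + and z g r, are the double crossovers. Comparing them with the parentals, only the g allele has switched, so g is the middle locus and the order is r – g – z.
Crossovers in the r–g interval produce the single-crossover classes + g r and z + + (53 + 71 = 124) plus the double crossovers (13).
RF(r–g) = (124 + 13) / 500 = 137/500 = 0.2740 → 27.4 cM.

27.4 cM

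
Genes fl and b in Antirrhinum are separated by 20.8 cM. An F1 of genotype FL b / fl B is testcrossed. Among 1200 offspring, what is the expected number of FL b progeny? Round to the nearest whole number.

475

A map distance of 20.8 cM corresponds to a recombination frequency of 0.208.
The F1 is FL b / fl B, so FL b is a parental gamete class with expected frequency (1 − r)/2 = 0.792/2 = 0.3960.
Expected number = 0.3960 × 1200 = 475.20 ≈ 475.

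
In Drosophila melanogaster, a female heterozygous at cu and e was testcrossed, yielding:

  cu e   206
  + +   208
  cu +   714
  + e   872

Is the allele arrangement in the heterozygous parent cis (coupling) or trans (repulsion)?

trans

The two most frequent classes are + e (872) and cu + (714); these are the parental (non-recombinant) types.
So the F1 carried + e on one chromosome and cu + on the other — the recessive alleles are on opposite chromosomes (trans / repulsion).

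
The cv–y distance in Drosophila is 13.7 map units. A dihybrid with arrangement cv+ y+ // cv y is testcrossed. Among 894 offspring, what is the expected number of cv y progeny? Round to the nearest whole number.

A map distance of 13.7 map units corresponds to a recombination frequency of 0.137.
The F1 is cv+ y+ / cv y, so cv y is a parental gamete class with expected frequency (1 − r)/2 = 0.863/2 = 0.4315.
Expected number = 0.4315 × 894 = 385.76 ≈ 386.

386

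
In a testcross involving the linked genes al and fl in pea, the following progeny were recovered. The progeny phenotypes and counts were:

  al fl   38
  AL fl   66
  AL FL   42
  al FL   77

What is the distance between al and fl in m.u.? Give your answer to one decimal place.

The two most frequent classes, AL fl (66) and al FL (77), are the parental types, so the F1 was AL fl / al FL.
The recombinant classes are AL FL and al fl: 42 + 38 = 80.
Recombination frequency = 80/223 = 0.3587 ≈ 35.9%, i.e. 35.9 m.u.

35.9 m.u.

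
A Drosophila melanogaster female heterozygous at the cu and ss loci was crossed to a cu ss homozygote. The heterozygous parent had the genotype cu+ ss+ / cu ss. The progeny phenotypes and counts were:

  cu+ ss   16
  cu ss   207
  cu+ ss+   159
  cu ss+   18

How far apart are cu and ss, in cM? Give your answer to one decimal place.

8.5 cM

The recombinant classes are cu+ ss and cu ss+: 16 + 18 = 34.
Recombination frequency = 34/400 = 0.0850 ≈ 8.5%, i.e. 8.5 cM.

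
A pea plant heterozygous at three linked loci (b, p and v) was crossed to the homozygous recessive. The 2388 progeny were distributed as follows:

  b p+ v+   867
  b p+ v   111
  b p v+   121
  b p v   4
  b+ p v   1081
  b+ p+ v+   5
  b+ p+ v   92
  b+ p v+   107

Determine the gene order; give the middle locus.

The two most frequent reciprocal classes, b p+ v+ and b+ p v, are the parental types, so the F1 was b p+ v+ / b+ p v.
The two rarest classes, b+ p+ v+ and b p v, are the double crossovers. Comparing them with the parentals, only the b allele has switched, so b is the middle locus and the order is v – b – p.

b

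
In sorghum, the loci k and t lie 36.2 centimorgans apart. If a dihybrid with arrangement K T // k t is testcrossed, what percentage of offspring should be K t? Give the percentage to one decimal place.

A map distance of 36.2 centimorgans corresponds to a recombination frequency of 0.362.
The F1 is K T / k t, so K t is a recombinant gamete class with expected frequency r/2 = 0.362/2 = 0.1810.
That is 0.1810 = 18.1% of the progeny.

18.1%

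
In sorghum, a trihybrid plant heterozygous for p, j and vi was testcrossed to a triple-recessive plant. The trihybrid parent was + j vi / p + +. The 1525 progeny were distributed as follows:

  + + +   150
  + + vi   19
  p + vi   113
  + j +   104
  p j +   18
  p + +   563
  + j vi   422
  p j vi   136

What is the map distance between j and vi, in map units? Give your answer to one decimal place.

The two rarest classes, + + vi and p j +, are the double crossovers. Comparing them with the parentals, only the j allele has switched, so j is the middle locus and the order is vi – j – p.
Crossovers in the vi–j interval produce the single-crossover classes + j + and p + vi (104 + 113 = 217) plus the double crossovers (37).
RF(vi–j) = (217 + 37) / 1525 = 254/1525 = 0.1666 → 16.7 map units.

16.7 map units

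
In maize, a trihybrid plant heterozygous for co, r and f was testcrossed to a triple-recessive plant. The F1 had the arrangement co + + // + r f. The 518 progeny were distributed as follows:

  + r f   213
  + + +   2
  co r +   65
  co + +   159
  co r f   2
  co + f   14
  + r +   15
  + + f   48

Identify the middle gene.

co

The two rarest classes, + + + and co r f, are the double crossovers. Comparing them with the parentals, only the co allele has switched, so co is the middle locus and the order is f – co – r.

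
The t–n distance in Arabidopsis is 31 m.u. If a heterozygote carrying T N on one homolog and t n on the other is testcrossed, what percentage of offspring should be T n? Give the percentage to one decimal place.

A map distance of 31 m.u. corresponds to a recombination frequency of 0.310.
The F1 is T N / t n, so T n is a recombinant gamete class with expected frequency r/2 = 0.310/2 = 0.1550.
That is 0.1550 = 15.5% of the progeny.

15.5%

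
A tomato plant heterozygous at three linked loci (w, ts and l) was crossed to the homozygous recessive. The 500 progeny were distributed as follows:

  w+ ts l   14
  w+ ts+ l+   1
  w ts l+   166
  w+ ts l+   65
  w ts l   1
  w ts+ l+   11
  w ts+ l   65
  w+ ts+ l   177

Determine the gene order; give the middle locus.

l

The two most frequent reciprocal classes, w+ ts+ l and w ts l+, are the parental types, so the F1 was w+ ts+ l / w ts l+.
The two rarest classes, w+ ts+ l+ and w ts l, are the double crossovers. Comparing them with the parentals, only the l allele has switched, so l is the middle locus and the order is ts – l – w.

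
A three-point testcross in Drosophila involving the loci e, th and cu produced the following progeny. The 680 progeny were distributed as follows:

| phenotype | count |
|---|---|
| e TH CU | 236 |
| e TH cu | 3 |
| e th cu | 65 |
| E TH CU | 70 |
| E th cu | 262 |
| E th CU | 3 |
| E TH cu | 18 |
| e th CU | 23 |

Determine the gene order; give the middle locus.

cu

The two most frequent reciprocal classes, E th cu and e TH CU, are the parental types, so the F1 was E th cu / e TH CU.
The two rarest classes, E th CU and e TH cu, are the double crossovers. Comparing them with the parentals, only the cu allele has switched, so cu is the middle locus and the order is th – cu – e.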